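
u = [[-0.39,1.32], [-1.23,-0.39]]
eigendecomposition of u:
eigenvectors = [[0.72+0.00j,  0.72-0.00j], [0.69j,  0.00-0.69j]]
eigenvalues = [(-0.39+1.27j), (-0.39-1.27j)]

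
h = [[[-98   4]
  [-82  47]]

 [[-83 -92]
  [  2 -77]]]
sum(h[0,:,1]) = 51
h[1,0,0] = -83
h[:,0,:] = [[-98, 4], [-83, -92]]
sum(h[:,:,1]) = -118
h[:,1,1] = [47, -77]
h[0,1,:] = [-82, 47]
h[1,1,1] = -77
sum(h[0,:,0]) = -180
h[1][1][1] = -77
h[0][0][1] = 4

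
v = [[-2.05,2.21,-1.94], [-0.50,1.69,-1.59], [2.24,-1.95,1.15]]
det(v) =1.224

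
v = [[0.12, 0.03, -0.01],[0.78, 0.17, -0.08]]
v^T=[[0.12, 0.78], [0.03, 0.17], [-0.01, -0.08]]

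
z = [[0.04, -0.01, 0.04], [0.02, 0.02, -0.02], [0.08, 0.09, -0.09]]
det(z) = 0.000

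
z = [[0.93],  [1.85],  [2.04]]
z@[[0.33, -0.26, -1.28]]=[[0.31, -0.24, -1.19], [0.61, -0.48, -2.37], [0.67, -0.53, -2.61]]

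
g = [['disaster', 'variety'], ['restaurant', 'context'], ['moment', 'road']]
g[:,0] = ['disaster', 'restaurant', 'moment']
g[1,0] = 'restaurant'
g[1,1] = 'context'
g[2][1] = 'road'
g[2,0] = 'moment'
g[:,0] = ['disaster', 'restaurant', 'moment']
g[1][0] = 'restaurant'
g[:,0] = ['disaster', 'restaurant', 'moment']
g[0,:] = ['disaster', 'variety']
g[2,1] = 'road'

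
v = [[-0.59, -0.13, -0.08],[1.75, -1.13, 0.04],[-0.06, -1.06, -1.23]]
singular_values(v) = [2.22, 1.53, 0.29]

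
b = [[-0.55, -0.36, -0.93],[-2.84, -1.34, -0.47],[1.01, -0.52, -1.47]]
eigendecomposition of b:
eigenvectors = [[0.16+0.24j, 0.16-0.24j, (0.3+0j)], [(-0.81+0j), (-0.81-0j), 0.93+0.00j], [(0.5-0.14j), (0.5+0.14j), (0.21+0j)]]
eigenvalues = [(-0.51+0.75j), (-0.51-0.75j), (-2.35+0j)]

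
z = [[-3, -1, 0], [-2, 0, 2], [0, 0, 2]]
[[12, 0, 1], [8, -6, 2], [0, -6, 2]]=z @ [[-4, 0, 0], [0, 0, -1], [0, -3, 1]]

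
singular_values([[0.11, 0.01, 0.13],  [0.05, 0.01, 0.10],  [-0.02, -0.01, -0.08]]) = [0.22, 0.04, 0.0]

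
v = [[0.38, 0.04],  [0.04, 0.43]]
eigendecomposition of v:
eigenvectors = [[-0.87, -0.48],[0.48, -0.87]]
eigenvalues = [0.36, 0.45]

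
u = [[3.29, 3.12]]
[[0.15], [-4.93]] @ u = [[0.49, 0.47], [-16.22, -15.38]]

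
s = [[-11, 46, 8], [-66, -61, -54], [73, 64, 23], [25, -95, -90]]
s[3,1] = -95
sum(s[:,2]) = -113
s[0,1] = 46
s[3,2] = -90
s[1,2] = -54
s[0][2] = 8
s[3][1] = -95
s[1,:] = [-66, -61, -54]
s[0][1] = 46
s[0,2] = 8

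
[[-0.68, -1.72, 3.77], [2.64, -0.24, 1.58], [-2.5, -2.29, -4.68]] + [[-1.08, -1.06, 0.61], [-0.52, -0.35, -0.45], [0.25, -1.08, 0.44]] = [[-1.76,-2.78,4.38], [2.12,-0.59,1.13], [-2.25,-3.37,-4.24]]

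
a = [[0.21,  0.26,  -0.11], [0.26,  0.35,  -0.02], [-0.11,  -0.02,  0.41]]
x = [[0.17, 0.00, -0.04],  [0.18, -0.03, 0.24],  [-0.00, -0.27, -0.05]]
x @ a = [[0.04, 0.05, -0.04], [0.0, 0.03, 0.08], [-0.06, -0.09, -0.02]]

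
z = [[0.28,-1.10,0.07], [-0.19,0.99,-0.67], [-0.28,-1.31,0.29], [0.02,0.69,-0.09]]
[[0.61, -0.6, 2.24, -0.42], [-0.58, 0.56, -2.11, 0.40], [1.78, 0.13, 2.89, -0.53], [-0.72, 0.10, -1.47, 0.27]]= z @ [[-1.77, -1.44, -0.33, 0.04], [-1.01, 0.17, -2.11, 0.39], [-0.12, -0.18, 0.13, -0.03]]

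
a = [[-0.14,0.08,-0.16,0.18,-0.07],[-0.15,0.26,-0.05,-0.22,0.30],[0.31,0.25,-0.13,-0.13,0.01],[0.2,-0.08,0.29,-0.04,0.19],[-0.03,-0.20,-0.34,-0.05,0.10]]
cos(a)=[[1.00, 0.02, -0.06, 0.01, -0.03], [0.04, 1.00, 0.07, 0.04, -0.04], [0.07, -0.03, 1.04, -0.01, -0.01], [-0.03, -0.02, 0.07, 1.0, 0.01], [0.04, 0.08, -0.01, -0.04, 1.03]]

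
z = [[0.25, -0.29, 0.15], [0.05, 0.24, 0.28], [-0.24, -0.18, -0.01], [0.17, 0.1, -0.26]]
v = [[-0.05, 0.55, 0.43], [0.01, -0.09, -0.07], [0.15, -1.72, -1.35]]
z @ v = [[0.01, -0.09, -0.07], [0.04, -0.48, -0.37], [0.01, -0.1, -0.08], [-0.05, 0.53, 0.42]]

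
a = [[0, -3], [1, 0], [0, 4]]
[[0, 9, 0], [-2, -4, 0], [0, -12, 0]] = a @ [[-2, -4, 0], [0, -3, 0]]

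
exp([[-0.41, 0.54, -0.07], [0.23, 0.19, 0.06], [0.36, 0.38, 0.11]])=[[0.71, 0.49, -0.05], [0.22, 1.29, 0.06], [0.36, 0.55, 1.12]]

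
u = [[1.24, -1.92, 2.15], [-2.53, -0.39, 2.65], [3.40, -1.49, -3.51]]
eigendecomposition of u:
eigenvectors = [[-0.84,0.45,0.49], [0.24,0.67,0.85], [-0.49,-0.59,0.18]]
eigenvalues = [3.04, -4.42, -1.29]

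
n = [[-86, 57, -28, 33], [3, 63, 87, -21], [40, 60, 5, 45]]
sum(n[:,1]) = 180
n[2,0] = 40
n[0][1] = 57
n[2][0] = 40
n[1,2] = 87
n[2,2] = 5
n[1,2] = 87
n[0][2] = -28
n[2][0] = 40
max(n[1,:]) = 87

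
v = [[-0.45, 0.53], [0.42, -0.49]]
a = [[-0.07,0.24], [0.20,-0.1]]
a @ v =[[0.13, -0.15], [-0.13, 0.16]]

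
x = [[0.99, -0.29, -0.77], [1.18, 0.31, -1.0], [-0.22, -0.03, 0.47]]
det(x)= 0.186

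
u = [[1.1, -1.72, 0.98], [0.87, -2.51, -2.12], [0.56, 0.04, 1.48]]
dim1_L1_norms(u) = [3.8, 5.5, 2.08]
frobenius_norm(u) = 4.38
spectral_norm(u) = 3.63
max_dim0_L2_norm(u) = 3.04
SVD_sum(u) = [[0.34, -0.94, -0.62], [0.99, -2.69, -1.78], [-0.19, 0.52, 0.34]] + [[0.84,-0.74,1.58], [-0.17,0.15,-0.32], [0.62,-0.55,1.17]] + [[-0.08, -0.05, 0.02],  [0.05, 0.03, -0.01],  [0.13, 0.07, -0.03]]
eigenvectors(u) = [[0.56, 0.78, 0.78], [0.82, 0.58, -0.13], [-0.11, -0.24, 0.62]]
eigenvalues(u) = [-1.64, -0.47, 2.18]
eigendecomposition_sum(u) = [[0.97, -1.99, -1.66], [1.44, -2.94, -2.45], [-0.19, 0.39, 0.33]] + [[-0.59,  0.52,  0.86], [-0.44,  0.38,  0.64], [0.18,  -0.16,  -0.26]] + [[0.72, -0.25, 1.78], [-0.13, 0.04, -0.31], [0.57, -0.2, 1.41]]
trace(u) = 0.07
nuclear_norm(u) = 6.26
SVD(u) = [[-0.32,0.79,-0.52], [-0.93,-0.16,0.33], [0.18,0.59,0.79]] @ diag([3.6324565185434214, 2.440357485353819, 0.18898408549131182]) @ [[-0.29, 0.8, 0.53],  [0.43, -0.38, 0.82],  [0.85, 0.47, -0.23]]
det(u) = 1.68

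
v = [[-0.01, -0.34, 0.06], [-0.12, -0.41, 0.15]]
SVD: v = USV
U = [[-0.60, -0.8], [-0.80, 0.6]]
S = [0.56, 0.08]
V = [[0.18, 0.94, -0.28], [-0.79, 0.31, 0.52]]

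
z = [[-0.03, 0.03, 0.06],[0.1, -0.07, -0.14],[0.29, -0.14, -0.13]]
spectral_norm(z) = 0.39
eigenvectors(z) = [[0.23, -0.31, 0.29], [-0.56, -0.91, -0.55], [-0.8, 0.27, 0.78]]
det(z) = -0.00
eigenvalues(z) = [-0.31, 0.01, 0.08]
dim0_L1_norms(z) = [0.42, 0.24, 0.33]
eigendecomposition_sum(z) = [[-0.06, 0.04, 0.05], [0.15, -0.09, -0.12], [0.21, -0.12, -0.16]] + [[0.0, 0.0, -0.0], [0.01, 0.00, -0.0], [-0.0, -0.0, 0.0]] + [[0.03, -0.01, 0.01], [-0.06, 0.01, -0.02], [0.08, -0.02, 0.03]]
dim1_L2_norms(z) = [0.07, 0.19, 0.35]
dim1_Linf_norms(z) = [0.06, 0.14, 0.29]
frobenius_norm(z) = 0.40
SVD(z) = [[-0.16,0.41,0.9], [0.44,-0.78,0.44], [0.88,0.47,-0.05]] @ diag([0.39123221625968213, 0.08614701834542232, 0.00400552003250214]) @ [[0.78, -0.41, -0.48],[0.53, 0.02, 0.85],[0.34, 0.91, -0.23]]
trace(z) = -0.23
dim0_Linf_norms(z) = [0.29, 0.14, 0.14]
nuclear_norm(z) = 0.48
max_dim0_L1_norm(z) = 0.42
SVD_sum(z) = [[-0.05,  0.03,  0.03], [0.13,  -0.07,  -0.08], [0.27,  -0.14,  -0.16]] + [[0.02, 0.0, 0.03], [-0.04, -0.0, -0.06], [0.02, 0.0, 0.03]] + [[0.00,0.0,-0.0],[0.00,0.00,-0.0],[-0.00,-0.0,0.0]]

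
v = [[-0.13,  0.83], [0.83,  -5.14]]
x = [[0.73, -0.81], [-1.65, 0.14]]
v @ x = [[-1.46, 0.22], [9.09, -1.39]]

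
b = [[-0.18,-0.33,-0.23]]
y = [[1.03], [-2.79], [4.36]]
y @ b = [[-0.19, -0.34, -0.24],[0.50, 0.92, 0.64],[-0.78, -1.44, -1.00]]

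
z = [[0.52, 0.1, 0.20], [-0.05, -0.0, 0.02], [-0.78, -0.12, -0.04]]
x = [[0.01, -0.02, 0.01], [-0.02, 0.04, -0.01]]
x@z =[[-0.00,-0.0,0.0], [-0.0,-0.0,-0.00]]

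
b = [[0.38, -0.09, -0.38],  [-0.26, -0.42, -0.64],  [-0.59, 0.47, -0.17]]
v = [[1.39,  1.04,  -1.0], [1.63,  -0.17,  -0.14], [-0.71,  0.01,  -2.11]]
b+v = [[1.77, 0.95, -1.38], [1.37, -0.59, -0.78], [-1.30, 0.48, -2.28]]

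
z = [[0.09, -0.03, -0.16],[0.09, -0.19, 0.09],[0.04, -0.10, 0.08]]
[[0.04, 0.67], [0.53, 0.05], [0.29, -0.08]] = z @[[0.57, 2.97], [-2.30, -0.03], [0.5, -2.5]]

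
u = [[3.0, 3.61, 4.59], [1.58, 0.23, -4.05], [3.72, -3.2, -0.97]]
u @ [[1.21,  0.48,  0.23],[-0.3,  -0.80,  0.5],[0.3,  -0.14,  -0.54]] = [[3.92, -2.09, 0.02], [0.63, 1.14, 2.67], [5.17, 4.48, -0.22]]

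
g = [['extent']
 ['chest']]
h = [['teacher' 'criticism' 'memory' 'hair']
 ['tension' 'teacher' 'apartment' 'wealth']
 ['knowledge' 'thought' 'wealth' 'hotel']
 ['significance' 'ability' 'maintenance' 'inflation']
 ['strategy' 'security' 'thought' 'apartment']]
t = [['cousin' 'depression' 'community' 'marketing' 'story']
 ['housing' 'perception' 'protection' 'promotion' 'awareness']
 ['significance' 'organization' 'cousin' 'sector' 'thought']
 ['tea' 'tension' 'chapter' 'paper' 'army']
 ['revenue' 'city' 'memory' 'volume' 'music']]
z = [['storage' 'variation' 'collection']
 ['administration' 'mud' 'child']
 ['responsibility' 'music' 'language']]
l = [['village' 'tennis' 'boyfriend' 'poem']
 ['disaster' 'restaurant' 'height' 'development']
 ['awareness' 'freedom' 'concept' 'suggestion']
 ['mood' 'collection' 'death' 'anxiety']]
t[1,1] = 'perception'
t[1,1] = 'perception'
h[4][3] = 'apartment'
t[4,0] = 'revenue'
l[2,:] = ['awareness', 'freedom', 'concept', 'suggestion']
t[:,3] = ['marketing', 'promotion', 'sector', 'paper', 'volume']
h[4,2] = 'thought'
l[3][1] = 'collection'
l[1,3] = 'development'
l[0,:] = ['village', 'tennis', 'boyfriend', 'poem']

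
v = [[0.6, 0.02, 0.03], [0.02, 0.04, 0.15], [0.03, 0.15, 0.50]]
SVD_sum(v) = [[0.50, 0.08, 0.23], [0.08, 0.01, 0.03], [0.23, 0.03, 0.10]] + [[0.1, -0.06, -0.2], [-0.06, 0.03, 0.11], [-0.2, 0.11, 0.40]] + [[-0.0, 0.0, -0.00], [0.00, -0.00, 0.00], [-0.0, 0.00, -0.0]]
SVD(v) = [[-0.90, 0.43, 0.02],[-0.14, -0.25, -0.96],[-0.41, -0.87, 0.28]] @ diag([0.6166552240999177, 0.5281226247291879, 0.004777848829105477]) @ [[-0.90, -0.14, -0.41], [0.43, -0.25, -0.87], [-0.02, 0.96, -0.28]]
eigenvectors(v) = [[0.9, 0.43, 0.02], [0.14, -0.25, -0.96], [0.41, -0.87, 0.28]]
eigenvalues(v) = [0.62, 0.53, -0.0]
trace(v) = 1.14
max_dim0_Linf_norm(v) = 0.6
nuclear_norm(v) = 1.15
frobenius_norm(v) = 0.81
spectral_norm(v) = 0.62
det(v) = -0.00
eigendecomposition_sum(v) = [[0.5, 0.08, 0.23], [0.08, 0.01, 0.03], [0.23, 0.03, 0.10]] + [[0.10,  -0.06,  -0.20], [-0.06,  0.03,  0.11], [-0.20,  0.11,  0.40]] + [[-0.00,0.00,-0.00], [0.00,-0.0,0.0], [-0.00,0.00,-0.0]]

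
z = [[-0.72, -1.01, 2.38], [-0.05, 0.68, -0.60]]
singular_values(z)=[2.8, 0.46]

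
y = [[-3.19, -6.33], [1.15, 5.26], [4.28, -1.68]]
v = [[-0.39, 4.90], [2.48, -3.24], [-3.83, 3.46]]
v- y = [[2.80,11.23], [1.33,-8.50], [-8.11,5.14]]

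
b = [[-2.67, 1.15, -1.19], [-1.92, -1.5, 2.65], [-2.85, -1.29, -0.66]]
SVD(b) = [[-0.48, 0.64, -0.6], [-0.57, -0.75, -0.35], [-0.67, 0.17, 0.72]] @ diag([4.460054622296803, 3.382022570848962, 1.3108913366092247]) @ [[0.96, 0.26, -0.11], [-0.23, 0.48, -0.84], [0.17, -0.84, -0.52]]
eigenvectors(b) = [[(-0.76+0j),0.26j,0.00-0.26j], [0.10+0.00j,-0.79+0.00j,(-0.79-0j)], [-0.64+0.00j,-0.29-0.47j,(-0.29+0.47j)]]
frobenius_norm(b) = 5.75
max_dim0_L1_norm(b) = 7.44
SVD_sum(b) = [[-2.04, -0.56, 0.23], [-2.42, -0.66, 0.28], [-2.88, -0.78, 0.33]] + [[-0.5, 1.05, -1.83], [0.58, -1.22, 2.13], [-0.13, 0.28, -0.49]] + [[-0.13,0.66,0.41], [-0.08,0.38,0.24], [0.16,-0.79,-0.49]]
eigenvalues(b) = [(-3.83+0j), (-0.5+2.22j), (-0.5-2.22j)]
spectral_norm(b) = 4.46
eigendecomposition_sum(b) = [[-2.59+0.00j, (0.51-0j), (-1.39-0j)], [(0.35-0j), (-0.07+0j), (0.19+0j)], [(-2.18+0j), 0.43-0.00j, (-1.18-0j)]] + [[(-0.04+0.37j), (0.32+0.23j), 0.10-0.40j], [-1.14-0.15j, -0.72+0.98j, 1.23+0.34j], [(-0.33-0.74j), (-0.86-0.06j), 0.26+0.87j]] + [[(-0.04-0.37j), (0.32-0.23j), (0.1+0.4j)], [(-1.14+0.15j), (-0.72-0.98j), 1.23-0.34j], [-0.33+0.74j, (-0.86+0.06j), 0.26-0.87j]]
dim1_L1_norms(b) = [5.01, 6.07, 4.8]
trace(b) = -4.83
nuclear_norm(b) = 9.15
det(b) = -19.77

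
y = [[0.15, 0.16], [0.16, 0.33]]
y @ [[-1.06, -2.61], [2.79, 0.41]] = [[0.29, -0.33], [0.75, -0.28]]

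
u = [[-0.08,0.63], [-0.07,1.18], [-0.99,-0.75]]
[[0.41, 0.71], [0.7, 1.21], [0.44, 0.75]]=u @ [[-0.85,-1.47], [0.54,0.94]]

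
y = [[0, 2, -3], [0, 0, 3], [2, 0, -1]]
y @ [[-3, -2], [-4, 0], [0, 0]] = [[-8, 0], [0, 0], [-6, -4]]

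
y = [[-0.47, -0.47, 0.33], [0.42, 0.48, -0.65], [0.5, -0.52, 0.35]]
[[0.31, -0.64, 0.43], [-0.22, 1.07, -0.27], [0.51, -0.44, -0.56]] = y @ [[0.16, 0.24, -1.02], [-1.06, 0.13, -0.15], [-0.34, -1.4, -0.36]]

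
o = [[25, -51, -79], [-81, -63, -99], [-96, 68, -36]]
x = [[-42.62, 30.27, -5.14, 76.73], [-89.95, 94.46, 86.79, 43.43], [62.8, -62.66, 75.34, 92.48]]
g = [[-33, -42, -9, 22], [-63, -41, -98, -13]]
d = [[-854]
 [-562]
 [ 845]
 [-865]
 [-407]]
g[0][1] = -42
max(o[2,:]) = 68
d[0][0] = -854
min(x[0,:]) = -42.62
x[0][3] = 76.73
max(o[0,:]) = 25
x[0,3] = 76.73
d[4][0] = -407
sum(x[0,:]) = 59.24000000000001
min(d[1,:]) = -562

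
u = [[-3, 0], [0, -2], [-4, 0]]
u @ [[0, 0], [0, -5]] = [[0, 0], [0, 10], [0, 0]]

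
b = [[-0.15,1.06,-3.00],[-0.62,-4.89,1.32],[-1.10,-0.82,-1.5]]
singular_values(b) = [5.49, 3.12, 0.63]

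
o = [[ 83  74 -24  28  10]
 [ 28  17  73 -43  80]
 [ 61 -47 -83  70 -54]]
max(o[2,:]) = 70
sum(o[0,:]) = 171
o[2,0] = 61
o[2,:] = [61, -47, -83, 70, -54]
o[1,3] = -43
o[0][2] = -24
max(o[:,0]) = 83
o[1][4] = 80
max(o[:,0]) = 83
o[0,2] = -24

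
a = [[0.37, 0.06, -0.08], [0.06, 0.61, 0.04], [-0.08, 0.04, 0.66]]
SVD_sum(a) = [[0.02, -0.04, -0.11], [-0.04, 0.08, 0.22], [-0.11, 0.22, 0.59]] + [[0.06,0.17,-0.05], [0.17,0.51,-0.16], [-0.05,-0.16,0.05]] + [[0.29, -0.07, 0.08], [-0.07, 0.02, -0.02], [0.08, -0.02, 0.02]]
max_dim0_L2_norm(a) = 0.67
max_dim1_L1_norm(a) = 0.78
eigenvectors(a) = [[-0.94, 0.31, -0.17],[0.24, 0.91, 0.34],[-0.26, -0.28, 0.93]]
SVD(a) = [[-0.17, 0.31, -0.94], [0.34, 0.91, 0.24], [0.93, -0.28, -0.26]] @ diag([0.6892207446329047, 0.618190483684939, 0.3325887716821561]) @ [[-0.17, 0.34, 0.93], [0.31, 0.91, -0.28], [-0.94, 0.24, -0.26]]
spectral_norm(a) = 0.69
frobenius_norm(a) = 0.98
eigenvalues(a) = [0.33, 0.62, 0.69]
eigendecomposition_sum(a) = [[0.29, -0.07, 0.08], [-0.07, 0.02, -0.02], [0.08, -0.02, 0.02]] + [[0.06, 0.17, -0.05], [0.17, 0.51, -0.16], [-0.05, -0.16, 0.05]] + [[0.02, -0.04, -0.11], [-0.04, 0.08, 0.22], [-0.11, 0.22, 0.59]]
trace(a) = 1.64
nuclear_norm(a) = 1.64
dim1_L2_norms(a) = [0.38, 0.61, 0.67]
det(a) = 0.14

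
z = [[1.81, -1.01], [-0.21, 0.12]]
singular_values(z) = [2.09, 0.0]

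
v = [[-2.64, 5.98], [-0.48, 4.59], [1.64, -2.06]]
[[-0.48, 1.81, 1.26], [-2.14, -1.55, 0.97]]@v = [[2.46, 2.84], [7.98, -21.91]]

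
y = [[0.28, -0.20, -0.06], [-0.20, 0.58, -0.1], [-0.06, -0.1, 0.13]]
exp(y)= [[1.35, -0.31, -0.06], [-0.31, 1.83, -0.14], [-0.06, -0.14, 1.15]]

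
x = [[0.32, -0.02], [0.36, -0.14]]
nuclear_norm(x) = 0.57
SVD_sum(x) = [[0.31, -0.08], [0.37, -0.09]] + [[0.01,0.06], [-0.01,-0.05]]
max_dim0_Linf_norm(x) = 0.36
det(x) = -0.04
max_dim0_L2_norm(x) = 0.48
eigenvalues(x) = [0.3, -0.12]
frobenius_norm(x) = 0.50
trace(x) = 0.18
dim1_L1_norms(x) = [0.34, 0.5]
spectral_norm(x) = 0.50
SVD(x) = [[-0.64, -0.77], [-0.77, 0.64]] @ diag([0.4962449533377882, 0.07576903250521544]) @ [[-0.97, 0.24], [-0.24, -0.97]]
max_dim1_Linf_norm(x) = 0.36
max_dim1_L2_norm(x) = 0.39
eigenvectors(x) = [[0.78, 0.05], [0.63, 1.00]]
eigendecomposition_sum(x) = [[0.32, -0.01],[0.26, -0.01]] + [[0.0,-0.01],[0.1,-0.13]]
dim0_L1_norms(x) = [0.68, 0.16]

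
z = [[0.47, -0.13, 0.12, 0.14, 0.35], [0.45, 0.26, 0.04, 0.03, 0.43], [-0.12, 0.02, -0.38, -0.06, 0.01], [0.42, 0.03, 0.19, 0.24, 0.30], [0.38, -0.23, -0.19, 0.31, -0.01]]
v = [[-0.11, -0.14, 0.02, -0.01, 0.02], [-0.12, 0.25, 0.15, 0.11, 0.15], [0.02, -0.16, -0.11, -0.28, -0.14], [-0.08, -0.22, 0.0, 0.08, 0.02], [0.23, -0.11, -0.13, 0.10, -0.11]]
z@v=[[0.04, -0.19, -0.07, -0.01, -0.06], [0.02, -0.06, -0.01, 0.06, -0.0], [0.01, 0.09, 0.04, 0.11, 0.05], [0.00, -0.17, -0.05, -0.00, -0.04], [-0.05, -0.15, -0.00, 0.05, 0.01]]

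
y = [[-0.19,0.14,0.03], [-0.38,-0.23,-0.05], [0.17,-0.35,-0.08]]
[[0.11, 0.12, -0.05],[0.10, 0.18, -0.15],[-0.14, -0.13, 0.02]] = y@[[-0.4, -0.54, 0.33], [0.19, 0.08, 0.09], [0.13, 0.15, 0.12]]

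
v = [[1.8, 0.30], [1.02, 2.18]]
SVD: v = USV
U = [[-0.53,-0.85], [-0.85,0.53]]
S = [2.71, 1.34]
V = [[-0.67,-0.74], [-0.74,0.67]]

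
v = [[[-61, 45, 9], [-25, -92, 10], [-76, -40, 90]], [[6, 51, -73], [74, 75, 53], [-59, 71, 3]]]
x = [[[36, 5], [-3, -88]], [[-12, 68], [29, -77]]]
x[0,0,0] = 36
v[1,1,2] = 53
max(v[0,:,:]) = 90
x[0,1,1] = -88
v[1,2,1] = 71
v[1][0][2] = -73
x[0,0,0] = 36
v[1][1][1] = 75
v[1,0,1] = 51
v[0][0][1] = 45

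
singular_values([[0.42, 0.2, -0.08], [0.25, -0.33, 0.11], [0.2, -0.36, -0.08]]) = [0.59, 0.46, 0.14]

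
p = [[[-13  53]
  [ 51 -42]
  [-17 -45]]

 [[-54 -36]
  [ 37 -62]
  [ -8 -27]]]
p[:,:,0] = [[-13, 51, -17], [-54, 37, -8]]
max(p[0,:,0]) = 51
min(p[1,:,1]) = -62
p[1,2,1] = -27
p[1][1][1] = -62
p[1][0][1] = -36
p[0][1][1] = -42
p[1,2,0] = -8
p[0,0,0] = -13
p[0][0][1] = 53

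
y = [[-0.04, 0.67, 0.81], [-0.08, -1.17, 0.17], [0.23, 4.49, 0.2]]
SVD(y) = [[0.15, 0.95, -0.26], [-0.25, 0.29, 0.92], [0.96, -0.08, 0.28]] @ diag([4.701581381145421, 0.8117459642189482, 0.0010030159359196776]) @ [[0.05, 1.00, 0.06], [-0.10, -0.05, 0.99], [0.99, -0.06, 0.09]]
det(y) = 0.00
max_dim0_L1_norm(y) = 6.33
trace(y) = -1.01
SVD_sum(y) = [[0.04, 0.71, 0.04], [-0.06, -1.16, -0.07], [0.22, 4.49, 0.26]] + [[-0.08, -0.04, 0.77], [-0.02, -0.01, 0.24], [0.01, 0.0, -0.06]] + [[-0.0, 0.0, -0.00],[0.00, -0.0, 0.00],[0.00, -0.0, 0.0]]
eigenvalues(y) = [-1.66, -0.0, 0.66]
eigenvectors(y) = [[0.3, 0.99, 0.77], [0.35, -0.06, 0.03], [-0.89, 0.09, 0.64]]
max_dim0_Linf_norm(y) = 4.49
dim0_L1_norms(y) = [0.35, 6.33, 1.18]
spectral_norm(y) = 4.70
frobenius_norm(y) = 4.77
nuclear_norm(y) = 5.51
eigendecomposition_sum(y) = [[-0.07,  -1.03,  0.12], [-0.08,  -1.23,  0.15], [0.20,  3.08,  -0.37]] + [[-0.0, 0.01, 0.0], [0.00, -0.0, -0.00], [-0.00, 0.00, 0.00]] + [[0.03, 1.69, 0.68], [0.00, 0.06, 0.02], [0.03, 1.41, 0.57]]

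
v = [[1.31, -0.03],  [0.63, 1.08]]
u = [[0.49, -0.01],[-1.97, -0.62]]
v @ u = [[0.70, 0.01], [-1.82, -0.68]]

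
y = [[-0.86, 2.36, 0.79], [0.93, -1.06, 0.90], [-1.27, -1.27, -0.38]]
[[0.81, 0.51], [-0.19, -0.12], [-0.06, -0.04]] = y @[[-0.21, -0.13], [0.19, 0.12], [0.23, 0.14]]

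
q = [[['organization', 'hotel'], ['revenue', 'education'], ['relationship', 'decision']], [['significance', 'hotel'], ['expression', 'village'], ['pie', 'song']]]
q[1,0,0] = 'significance'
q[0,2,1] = 'decision'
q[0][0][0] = 'organization'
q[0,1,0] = 'revenue'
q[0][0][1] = 'hotel'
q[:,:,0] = [['organization', 'revenue', 'relationship'], ['significance', 'expression', 'pie']]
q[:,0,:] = [['organization', 'hotel'], ['significance', 'hotel']]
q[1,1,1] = 'village'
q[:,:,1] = [['hotel', 'education', 'decision'], ['hotel', 'village', 'song']]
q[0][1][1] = 'education'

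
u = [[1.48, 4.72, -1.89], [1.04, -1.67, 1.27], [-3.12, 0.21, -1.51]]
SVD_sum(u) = [[0.81, 4.71, -2.15], [-0.29, -1.67, 0.76], [0.05, 0.29, -0.13]] + [[0.66, 0.01, 0.28], [1.31, 0.03, 0.56], [-3.18, -0.07, -1.35]] + [[0.01, -0.01, -0.02],  [0.02, -0.03, -0.05],  [0.01, -0.01, -0.02]]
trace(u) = -1.70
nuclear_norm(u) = 9.45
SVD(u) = [[0.94, 0.19, 0.28],[-0.33, 0.37, 0.87],[0.06, -0.91, 0.41]] @ diag([5.57627405217621, 3.8056787214253247, 0.06983669749364481]) @ [[0.15, 0.9, -0.41], [0.92, 0.02, 0.39], [0.36, -0.44, -0.82]]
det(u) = 1.48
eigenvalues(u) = [-4.55, 2.96, -0.11]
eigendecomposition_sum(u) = [[-1.16, 2.01, -1.56], [0.97, -1.69, 1.31], [-1.26, 2.19, -1.7]] + [[2.62, 2.66, -0.35], [0.09, 0.09, -0.01], [-1.83, -1.85, 0.25]] + [[0.02, 0.05, 0.02],  [-0.02, -0.07, -0.03],  [-0.04, -0.12, -0.06]]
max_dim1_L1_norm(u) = 8.09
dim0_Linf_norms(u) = [3.12, 4.72, 1.89]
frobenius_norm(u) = 6.75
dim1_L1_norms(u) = [8.09, 3.98, 4.84]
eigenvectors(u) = [[-0.59, 0.82, -0.34], [0.50, 0.03, 0.45], [-0.64, -0.57, 0.83]]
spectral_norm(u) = 5.58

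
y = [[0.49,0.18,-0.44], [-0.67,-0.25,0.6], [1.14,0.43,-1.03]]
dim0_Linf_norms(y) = [1.14, 0.43, 1.03]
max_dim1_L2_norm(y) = 1.6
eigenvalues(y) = [-0.8, 0.01, -0.0]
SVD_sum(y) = [[0.49, 0.18, -0.44], [-0.67, -0.25, 0.6], [1.14, 0.43, -1.03]] + [[0.0,-0.00,0.0], [-0.00,0.0,-0.00], [-0.0,0.00,-0.0]] + [[-0.00,-0.00,-0.0], [-0.00,-0.00,-0.0], [-0.0,-0.00,-0.00]]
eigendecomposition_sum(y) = [[0.48,0.18,-0.43], [-0.66,-0.25,0.59], [1.13,0.43,-1.03]] + [[0.01, -0.00, -0.01], [-0.01, 0.00, 0.01], [0.01, -0.0, -0.00]] + [[-0.0, -0.0, -0.0], [-0.0, -0.00, -0.0], [-0.0, -0.00, -0.00]]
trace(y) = -0.79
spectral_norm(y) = 1.97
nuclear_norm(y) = 1.98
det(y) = 0.00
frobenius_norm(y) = 1.97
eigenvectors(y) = [[0.34, -0.63, 0.47], [-0.47, 0.66, 0.50], [0.81, -0.41, 0.73]]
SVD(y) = [[-0.35, 0.68, -0.65], [0.47, -0.47, -0.74], [-0.81, -0.57, -0.16]] @ diag([1.9705003852695666, 0.0048344823590598255, 0.0022044121232612807]) @ [[-0.72, -0.27, 0.64], [0.60, -0.72, 0.36], [0.36, 0.65, 0.67]]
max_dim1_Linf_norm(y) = 1.14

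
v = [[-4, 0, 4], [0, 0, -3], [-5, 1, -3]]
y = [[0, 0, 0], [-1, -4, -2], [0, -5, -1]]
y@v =[[0, 0, 0], [14, -2, 14], [5, -1, 18]]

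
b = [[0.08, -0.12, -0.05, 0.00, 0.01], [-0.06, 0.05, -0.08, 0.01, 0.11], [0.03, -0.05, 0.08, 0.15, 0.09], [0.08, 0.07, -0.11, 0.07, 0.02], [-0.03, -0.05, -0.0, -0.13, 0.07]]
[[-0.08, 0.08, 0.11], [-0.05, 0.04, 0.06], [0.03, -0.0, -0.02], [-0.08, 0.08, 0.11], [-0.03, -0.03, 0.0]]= b @ [[-0.35, 0.00, 0.25], [0.16, -0.35, -0.34], [0.65, -0.77, -0.97], [0.12, 0.32, 0.13], [-0.25, -0.05, 0.14]]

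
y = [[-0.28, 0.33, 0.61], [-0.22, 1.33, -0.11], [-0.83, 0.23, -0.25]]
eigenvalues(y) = [(-0.24+0.72j), (-0.24-0.72j), (1.28+0j)]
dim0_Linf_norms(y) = [0.83, 1.33, 0.61]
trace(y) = 0.80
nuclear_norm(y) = 2.90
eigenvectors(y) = [[(0.01-0.66j), 0.01+0.66j, -0.22+0.00j], [0.08-0.06j, 0.08+0.06j, (-0.98+0j)], [(0.74+0j), (0.74-0j), -0.03+0.00j]]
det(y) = 0.74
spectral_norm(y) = 1.47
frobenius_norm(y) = 1.79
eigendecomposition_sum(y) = [[-0.13+0.37j,0.02-0.09j,0.32+0.12j], [-0.05+0.02j,(0.01-0.01j),0.01+0.05j], [(-0.41-0.14j),0.10+0.02j,-0.12+0.36j]] + [[-0.13-0.37j, 0.02+0.09j, 0.32-0.12j],[-0.05-0.02j, (0.01+0.01j), (0.01-0.05j)],[(-0.41+0.14j), (0.1-0.02j), -0.12-0.36j]] + [[-0.02+0.00j, 0.29-0.00j, -0.03+0.00j], [(-0.11+0j), (1.31-0j), (-0.14+0j)], [(-0+0j), (0.04-0j), -0.00+0.00j]]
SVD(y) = [[-0.27, -0.13, -0.95], [-0.89, -0.34, 0.30], [-0.37, 0.93, -0.02]] @ diag([1.474833505430785, 0.7696946651827932, 0.6523313986371426]) @ [[0.39,  -0.92,  0.02],  [-0.86,  -0.37,  -0.35],  [0.33,  0.12,  -0.94]]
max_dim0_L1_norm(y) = 1.89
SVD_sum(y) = [[-0.16, 0.37, -0.01], [-0.51, 1.21, -0.02], [-0.21, 0.5, -0.01]] + [[0.08, 0.04, 0.03], [0.23, 0.10, 0.09], [-0.62, -0.27, -0.25]] + [[-0.21, -0.08, 0.58], [0.06, 0.02, -0.18], [-0.0, -0.00, 0.01]]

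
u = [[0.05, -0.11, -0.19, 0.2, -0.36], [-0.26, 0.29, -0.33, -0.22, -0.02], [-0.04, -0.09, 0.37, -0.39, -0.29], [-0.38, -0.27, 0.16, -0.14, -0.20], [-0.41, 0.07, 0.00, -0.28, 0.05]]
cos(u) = [[0.95, 0.05, 0.01, -0.09, 0.01], [-0.01, 0.90, 0.10, -0.02, -0.11], [-0.13, -0.02, 0.94, 0.00, 0.01], [-0.09, 0.01, -0.1, 1.0, -0.06], [-0.02, -0.07, -0.01, 0.04, 0.90]]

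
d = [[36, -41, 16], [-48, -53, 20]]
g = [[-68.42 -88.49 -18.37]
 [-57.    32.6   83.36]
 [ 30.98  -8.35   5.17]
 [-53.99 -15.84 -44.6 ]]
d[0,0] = 36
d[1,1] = -53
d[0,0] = 36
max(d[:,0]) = 36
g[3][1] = -15.84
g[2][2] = 5.17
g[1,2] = 83.36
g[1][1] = 32.6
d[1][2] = 20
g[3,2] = -44.6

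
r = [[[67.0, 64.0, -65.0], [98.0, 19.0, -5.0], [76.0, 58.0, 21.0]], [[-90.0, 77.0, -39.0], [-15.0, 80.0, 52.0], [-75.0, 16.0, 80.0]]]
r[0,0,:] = [67.0, 64.0, -65.0]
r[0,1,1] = 19.0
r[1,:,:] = [[-90.0, 77.0, -39.0], [-15.0, 80.0, 52.0], [-75.0, 16.0, 80.0]]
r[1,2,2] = 80.0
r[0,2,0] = 76.0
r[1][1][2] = 52.0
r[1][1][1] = 80.0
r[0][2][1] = 58.0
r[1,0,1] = 77.0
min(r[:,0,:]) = -90.0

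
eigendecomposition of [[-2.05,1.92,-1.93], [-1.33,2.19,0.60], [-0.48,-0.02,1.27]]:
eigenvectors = [[0.94+0.00j, (0.38-0.24j), (0.38+0.24j)], [(0.29+0j), 0.83+0.00j, 0.83-0.00j], [0.15+0.00j, 0.02+0.33j, 0.02-0.33j]]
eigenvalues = [(-1.76+0j), (1.59+0.63j), (1.59-0.63j)]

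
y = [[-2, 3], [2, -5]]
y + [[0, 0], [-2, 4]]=[[-2, 3], [0, -1]]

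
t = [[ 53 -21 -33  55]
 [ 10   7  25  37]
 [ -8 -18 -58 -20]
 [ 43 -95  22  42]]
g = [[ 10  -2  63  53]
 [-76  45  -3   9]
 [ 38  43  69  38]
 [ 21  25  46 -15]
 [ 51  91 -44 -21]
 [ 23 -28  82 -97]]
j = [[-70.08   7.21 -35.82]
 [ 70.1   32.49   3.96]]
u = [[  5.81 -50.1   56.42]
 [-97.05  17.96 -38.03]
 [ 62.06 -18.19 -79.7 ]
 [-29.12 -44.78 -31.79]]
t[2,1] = -18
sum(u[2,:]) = -35.83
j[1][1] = 32.49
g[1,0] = -76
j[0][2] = -35.82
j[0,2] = -35.82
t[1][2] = 25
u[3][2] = -31.79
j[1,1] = 32.49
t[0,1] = -21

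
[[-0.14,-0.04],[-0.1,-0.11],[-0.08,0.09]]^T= [[-0.14, -0.10, -0.08], [-0.04, -0.11, 0.09]]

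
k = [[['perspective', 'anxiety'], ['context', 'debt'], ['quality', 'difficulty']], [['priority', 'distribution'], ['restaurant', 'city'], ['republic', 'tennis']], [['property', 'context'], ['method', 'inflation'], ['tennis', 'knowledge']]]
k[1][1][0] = 'restaurant'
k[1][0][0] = 'priority'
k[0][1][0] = 'context'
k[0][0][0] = 'perspective'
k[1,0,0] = 'priority'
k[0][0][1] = 'anxiety'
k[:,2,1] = ['difficulty', 'tennis', 'knowledge']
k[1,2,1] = 'tennis'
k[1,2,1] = 'tennis'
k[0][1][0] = 'context'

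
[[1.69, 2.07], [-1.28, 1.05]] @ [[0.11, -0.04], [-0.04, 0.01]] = [[0.10, -0.05], [-0.18, 0.06]]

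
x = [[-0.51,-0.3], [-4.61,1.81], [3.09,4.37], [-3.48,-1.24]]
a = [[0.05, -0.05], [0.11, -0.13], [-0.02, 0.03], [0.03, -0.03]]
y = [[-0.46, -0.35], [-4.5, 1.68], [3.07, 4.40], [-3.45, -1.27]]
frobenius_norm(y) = 8.11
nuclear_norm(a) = 0.20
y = x + a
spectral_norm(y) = 6.83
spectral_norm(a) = 0.19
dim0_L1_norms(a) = [0.21, 0.24]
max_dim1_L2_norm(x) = 5.35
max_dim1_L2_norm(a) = 0.17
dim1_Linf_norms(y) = [0.46, 4.5, 4.4, 3.45]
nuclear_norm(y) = 11.20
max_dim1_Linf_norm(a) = 0.13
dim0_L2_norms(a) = [0.13, 0.15]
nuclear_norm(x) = 11.34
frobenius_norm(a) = 0.19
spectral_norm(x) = 6.87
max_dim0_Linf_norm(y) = 4.5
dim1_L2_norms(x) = [0.59, 4.95, 5.35, 3.69]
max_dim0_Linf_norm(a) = 0.13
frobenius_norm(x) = 8.20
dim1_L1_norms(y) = [0.81, 6.18, 7.47, 4.72]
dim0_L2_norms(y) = [6.46, 4.89]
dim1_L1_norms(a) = [0.1, 0.24, 0.05, 0.06]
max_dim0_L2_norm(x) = 6.57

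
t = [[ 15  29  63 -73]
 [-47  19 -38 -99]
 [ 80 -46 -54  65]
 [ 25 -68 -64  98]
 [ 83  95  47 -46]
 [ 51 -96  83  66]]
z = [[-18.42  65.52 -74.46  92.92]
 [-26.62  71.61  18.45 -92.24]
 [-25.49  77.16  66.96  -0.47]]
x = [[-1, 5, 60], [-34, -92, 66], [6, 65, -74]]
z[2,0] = -25.49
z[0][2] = -74.46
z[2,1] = 77.16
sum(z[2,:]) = 118.16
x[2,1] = 65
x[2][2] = -74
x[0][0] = -1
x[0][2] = 60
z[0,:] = [-18.42, 65.52, -74.46, 92.92]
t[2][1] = -46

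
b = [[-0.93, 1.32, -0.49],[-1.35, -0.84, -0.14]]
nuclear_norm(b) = 3.28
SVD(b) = [[-0.89, -0.46], [-0.46, 0.89]] @ diag([1.7204257934991602, 1.560523979009225]) @ [[0.84, -0.45, 0.29], [-0.49, -0.87, 0.07]]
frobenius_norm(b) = 2.32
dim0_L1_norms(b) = [2.28, 2.16, 0.63]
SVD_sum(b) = [[-1.28, 0.69, -0.44], [-0.67, 0.36, -0.23]] + [[0.35,0.63,-0.05], [-0.68,-1.2,0.09]]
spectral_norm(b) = 1.72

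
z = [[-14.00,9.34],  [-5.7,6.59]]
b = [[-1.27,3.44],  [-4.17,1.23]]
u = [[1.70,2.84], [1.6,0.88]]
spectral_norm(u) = 3.69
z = u @ b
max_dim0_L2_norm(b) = 4.36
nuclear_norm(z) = 20.91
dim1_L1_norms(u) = [4.54, 2.48]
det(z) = -39.02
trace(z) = -7.41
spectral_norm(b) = 5.11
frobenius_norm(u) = 3.78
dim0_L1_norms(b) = [5.44, 4.67]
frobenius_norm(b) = 5.69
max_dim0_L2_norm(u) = 2.97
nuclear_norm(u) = 4.52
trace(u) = 2.58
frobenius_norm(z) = 18.95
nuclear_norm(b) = 7.61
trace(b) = -0.04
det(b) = 12.78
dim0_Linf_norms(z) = [14.0, 9.34]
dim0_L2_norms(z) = [15.12, 11.43]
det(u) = -3.05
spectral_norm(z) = 18.84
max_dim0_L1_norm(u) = 3.72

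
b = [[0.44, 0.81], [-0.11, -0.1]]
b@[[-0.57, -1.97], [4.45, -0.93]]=[[3.35,-1.62], [-0.38,0.31]]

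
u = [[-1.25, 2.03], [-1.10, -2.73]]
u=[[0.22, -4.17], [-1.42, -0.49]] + [[-1.47, 6.2], [0.32, -2.24]]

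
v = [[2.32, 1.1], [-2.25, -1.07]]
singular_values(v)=[3.58, 0.0]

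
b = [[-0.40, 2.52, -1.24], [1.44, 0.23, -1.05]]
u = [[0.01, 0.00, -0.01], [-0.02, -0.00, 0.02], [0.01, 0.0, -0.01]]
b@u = [[-0.07, 0.00, 0.07], [-0.00, 0.0, 0.00]]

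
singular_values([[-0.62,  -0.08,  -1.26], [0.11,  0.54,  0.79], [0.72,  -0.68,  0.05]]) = [1.65, 1.08, 0.11]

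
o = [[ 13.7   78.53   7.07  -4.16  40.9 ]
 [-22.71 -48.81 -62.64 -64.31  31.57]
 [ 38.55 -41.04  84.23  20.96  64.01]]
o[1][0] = -22.71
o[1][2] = -62.64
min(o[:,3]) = -64.31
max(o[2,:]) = 84.23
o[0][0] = 13.7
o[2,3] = 20.96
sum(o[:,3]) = -47.51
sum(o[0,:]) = 136.04000000000002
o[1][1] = -48.81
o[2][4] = 64.01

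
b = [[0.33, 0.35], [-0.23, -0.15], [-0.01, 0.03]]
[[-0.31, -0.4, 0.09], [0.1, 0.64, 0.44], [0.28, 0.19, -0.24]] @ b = [[-0.01, -0.05], [-0.12, -0.05], [0.05, 0.06]]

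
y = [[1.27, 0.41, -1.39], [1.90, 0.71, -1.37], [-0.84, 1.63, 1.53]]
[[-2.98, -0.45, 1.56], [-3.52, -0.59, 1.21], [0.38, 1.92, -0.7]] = y @[[-0.28,-0.62,-0.85], [-1.32,0.85,0.72], [1.5,0.01,-1.69]]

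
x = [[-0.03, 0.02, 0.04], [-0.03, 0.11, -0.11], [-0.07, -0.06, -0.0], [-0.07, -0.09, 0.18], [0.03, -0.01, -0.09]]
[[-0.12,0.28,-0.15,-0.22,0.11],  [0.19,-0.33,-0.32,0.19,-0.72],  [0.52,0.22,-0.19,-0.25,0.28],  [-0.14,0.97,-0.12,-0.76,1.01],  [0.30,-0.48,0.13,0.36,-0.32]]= x@[[-4.28,-3.43,4.19,3.68,-1.10], [-3.73,0.26,-1.66,-0.08,-3.3], [-4.31,4.20,0.11,-2.82,3.51]]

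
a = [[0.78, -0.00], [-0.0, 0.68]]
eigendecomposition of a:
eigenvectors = [[1.00, 0.0], [0.0, 1.0]]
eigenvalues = [0.78, 0.68]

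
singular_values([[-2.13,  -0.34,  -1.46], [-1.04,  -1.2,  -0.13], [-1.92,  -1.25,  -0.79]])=[3.72, 1.17, 0.0]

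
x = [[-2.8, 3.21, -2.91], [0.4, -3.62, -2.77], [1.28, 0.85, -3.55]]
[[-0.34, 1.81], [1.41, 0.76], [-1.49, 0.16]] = x @ [[-0.57, -0.49], [-0.52, -0.08], [0.09, -0.24]]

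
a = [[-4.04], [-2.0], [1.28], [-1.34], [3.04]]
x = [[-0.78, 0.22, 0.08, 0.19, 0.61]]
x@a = [[4.41]]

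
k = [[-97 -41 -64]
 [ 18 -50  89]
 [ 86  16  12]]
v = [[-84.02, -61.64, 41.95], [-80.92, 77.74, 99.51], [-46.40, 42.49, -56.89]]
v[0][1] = -61.64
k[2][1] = 16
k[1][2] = 89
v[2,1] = 42.49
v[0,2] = 41.95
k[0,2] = -64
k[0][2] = -64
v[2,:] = [-46.4, 42.49, -56.89]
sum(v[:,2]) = 84.57000000000001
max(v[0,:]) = 41.95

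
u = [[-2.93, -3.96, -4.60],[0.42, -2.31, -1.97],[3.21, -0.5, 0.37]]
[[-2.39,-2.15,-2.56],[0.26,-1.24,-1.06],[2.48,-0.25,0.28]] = u @ [[0.77, 0.00, 0.03], [0.0, 0.52, 0.02], [0.03, 0.02, 0.52]]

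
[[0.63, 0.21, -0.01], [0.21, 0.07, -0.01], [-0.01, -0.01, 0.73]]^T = [[0.63, 0.21, -0.01], [0.21, 0.07, -0.01], [-0.01, -0.01, 0.73]]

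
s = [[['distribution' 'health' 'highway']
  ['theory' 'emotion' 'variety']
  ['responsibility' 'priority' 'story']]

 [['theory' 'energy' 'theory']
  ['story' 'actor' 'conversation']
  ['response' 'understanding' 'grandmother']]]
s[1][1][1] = 'actor'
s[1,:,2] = ['theory', 'conversation', 'grandmother']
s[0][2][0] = 'responsibility'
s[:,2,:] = [['responsibility', 'priority', 'story'], ['response', 'understanding', 'grandmother']]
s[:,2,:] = [['responsibility', 'priority', 'story'], ['response', 'understanding', 'grandmother']]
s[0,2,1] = 'priority'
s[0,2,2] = 'story'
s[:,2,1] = ['priority', 'understanding']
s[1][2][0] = 'response'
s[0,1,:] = ['theory', 'emotion', 'variety']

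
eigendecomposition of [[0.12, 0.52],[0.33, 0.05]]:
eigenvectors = [[0.81, -0.76], [0.59, 0.65]]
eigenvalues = [0.5, -0.33]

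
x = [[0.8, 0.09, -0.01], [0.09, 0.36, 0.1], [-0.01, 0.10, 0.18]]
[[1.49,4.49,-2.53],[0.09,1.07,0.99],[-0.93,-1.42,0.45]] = x@[[1.62, 4.97, -3.56],  [1.50, 4.53, 3.54],  [-5.92, -10.13, 0.36]]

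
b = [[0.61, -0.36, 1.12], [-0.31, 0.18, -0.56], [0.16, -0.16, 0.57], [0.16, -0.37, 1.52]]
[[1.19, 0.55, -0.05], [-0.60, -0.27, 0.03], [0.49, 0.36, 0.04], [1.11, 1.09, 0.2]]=b @ [[0.69, -0.46, -0.56], [-0.47, 0.30, -0.83], [0.54, 0.84, -0.01]]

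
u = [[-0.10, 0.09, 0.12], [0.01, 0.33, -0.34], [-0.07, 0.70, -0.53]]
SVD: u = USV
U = [[0.0, 0.92, -0.39], [-0.47, -0.34, -0.81], [-0.88, 0.18, 0.43]]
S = [1.0, 0.2, 0.0]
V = [[0.06, -0.78, 0.63], [-0.55, 0.5, 0.67], [0.83, 0.39, 0.4]]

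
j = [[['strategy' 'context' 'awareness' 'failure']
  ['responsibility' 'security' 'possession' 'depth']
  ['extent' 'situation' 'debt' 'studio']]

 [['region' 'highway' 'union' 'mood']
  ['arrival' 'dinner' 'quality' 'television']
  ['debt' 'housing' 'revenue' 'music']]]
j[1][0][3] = 'mood'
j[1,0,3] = 'mood'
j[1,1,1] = 'dinner'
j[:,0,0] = ['strategy', 'region']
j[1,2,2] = 'revenue'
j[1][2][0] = 'debt'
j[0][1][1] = 'security'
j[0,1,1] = 'security'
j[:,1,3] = ['depth', 'television']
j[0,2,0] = 'extent'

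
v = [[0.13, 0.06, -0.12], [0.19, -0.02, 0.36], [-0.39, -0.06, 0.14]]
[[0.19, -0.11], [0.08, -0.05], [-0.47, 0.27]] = v@[[1.06, -0.61], [0.25, -0.14], [-0.32, 0.18]]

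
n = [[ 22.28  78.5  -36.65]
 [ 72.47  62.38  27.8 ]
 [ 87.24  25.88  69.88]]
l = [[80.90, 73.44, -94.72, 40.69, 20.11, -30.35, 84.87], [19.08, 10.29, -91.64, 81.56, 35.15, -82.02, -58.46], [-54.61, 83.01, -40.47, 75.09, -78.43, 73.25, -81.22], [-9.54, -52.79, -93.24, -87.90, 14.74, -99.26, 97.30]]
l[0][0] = 80.9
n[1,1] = 62.38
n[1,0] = 72.47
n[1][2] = 27.8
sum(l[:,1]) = 113.95000000000002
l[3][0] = -9.54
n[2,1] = 25.88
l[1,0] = 19.08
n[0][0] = 22.28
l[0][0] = 80.9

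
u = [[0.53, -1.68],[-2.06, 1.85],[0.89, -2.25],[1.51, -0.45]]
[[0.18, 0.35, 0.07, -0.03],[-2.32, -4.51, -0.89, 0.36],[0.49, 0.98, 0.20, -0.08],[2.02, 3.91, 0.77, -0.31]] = u @ [[1.44, 2.79, 0.55, -0.22], [0.35, 0.67, 0.13, -0.05]]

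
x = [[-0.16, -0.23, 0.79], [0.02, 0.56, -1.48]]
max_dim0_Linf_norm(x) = 1.48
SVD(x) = [[-0.46, 0.89], [0.89, 0.46]] @ diag([1.7849755602580997, 0.1444377003461459]) @ [[0.05, 0.34, -0.94], [-0.92, 0.39, 0.09]]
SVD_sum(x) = [[-0.04, -0.28, 0.78], [0.08, 0.53, -1.49]] + [[-0.12, 0.05, 0.01], [-0.06, 0.03, 0.01]]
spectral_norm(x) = 1.78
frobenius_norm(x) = 1.79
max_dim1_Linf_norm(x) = 1.48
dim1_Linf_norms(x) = [0.79, 1.48]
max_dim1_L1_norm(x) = 2.06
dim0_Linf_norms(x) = [0.16, 0.56, 1.48]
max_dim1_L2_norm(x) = 1.58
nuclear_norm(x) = 1.93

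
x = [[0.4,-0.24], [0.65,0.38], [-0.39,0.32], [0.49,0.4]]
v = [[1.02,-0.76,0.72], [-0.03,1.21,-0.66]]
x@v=[[0.42,-0.59,0.45], [0.65,-0.03,0.22], [-0.41,0.68,-0.49], [0.49,0.11,0.09]]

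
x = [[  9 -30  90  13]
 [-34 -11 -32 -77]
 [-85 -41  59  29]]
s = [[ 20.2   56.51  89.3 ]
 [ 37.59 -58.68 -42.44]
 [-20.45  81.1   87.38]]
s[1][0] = 37.59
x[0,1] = -30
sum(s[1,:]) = -63.529999999999994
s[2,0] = -20.45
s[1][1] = -58.68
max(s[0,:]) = 89.3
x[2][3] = 29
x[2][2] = 59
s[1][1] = -58.68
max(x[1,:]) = -11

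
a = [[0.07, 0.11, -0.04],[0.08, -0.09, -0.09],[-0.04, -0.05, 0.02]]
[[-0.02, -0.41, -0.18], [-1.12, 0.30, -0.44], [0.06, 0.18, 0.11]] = a @ [[-5.0, 1.57, -3.70], [4.33, -3.98, 0.96], [3.72, 2.04, 0.69]]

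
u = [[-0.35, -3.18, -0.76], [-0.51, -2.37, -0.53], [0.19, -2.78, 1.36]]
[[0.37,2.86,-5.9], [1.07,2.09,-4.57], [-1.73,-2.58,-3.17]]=u @ [[-3.2, -0.19, 0.79],[0.29, -0.29, 1.58],[-0.23, -2.46, 0.79]]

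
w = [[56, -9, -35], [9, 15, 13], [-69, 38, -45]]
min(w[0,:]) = -35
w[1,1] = 15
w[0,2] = -35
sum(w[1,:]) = 37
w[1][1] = 15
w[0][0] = 56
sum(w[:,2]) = -67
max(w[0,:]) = 56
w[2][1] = 38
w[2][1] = 38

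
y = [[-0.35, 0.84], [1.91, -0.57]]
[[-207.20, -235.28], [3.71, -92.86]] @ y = [[-376.86,-39.94], [-178.66,56.05]]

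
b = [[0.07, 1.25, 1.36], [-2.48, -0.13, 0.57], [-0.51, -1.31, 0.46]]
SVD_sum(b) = [[-0.05, -0.01, 0.01], [-2.37, -0.49, 0.68], [-0.81, -0.17, 0.23]] + [[-0.03, 1.49, 1.00], [-0.0, 0.20, 0.14], [0.01, -0.69, -0.46]] + [[0.15,-0.23,0.35], [-0.1,0.16,-0.24], [0.29,-0.45,0.69]]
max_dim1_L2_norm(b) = 2.55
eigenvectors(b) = [[(0.11-0.56j), (0.11+0.56j), 0.41+0.00j], [(0.7+0j), (0.7-0j), (-0.5+0j)], [(0.25+0.35j), (0.25-0.35j), (0.76+0j)]]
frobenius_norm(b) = 3.48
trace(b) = 0.40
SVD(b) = [[0.02, -0.90, 0.43],  [0.95, -0.12, -0.3],  [0.32, 0.42, 0.85]] @ diag([2.661285166678269, 1.9899136610039183, 1.0270369435264741]) @ [[-0.94,-0.20,0.27], [0.01,-0.83,-0.55], [0.33,-0.52,0.79]]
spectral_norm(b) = 2.66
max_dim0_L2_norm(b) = 2.53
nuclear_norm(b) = 5.68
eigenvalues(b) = [(-0.32+2.25j), (-0.32-2.25j), (1.05+0j)]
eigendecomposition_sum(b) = [[(-0.07+0.9j), (0.7+0.27j), (0.51-0.31j)], [(-1.11+0.13j), -0.16+0.92j, 0.50+0.54j], [-0.45-0.50j, -0.51+0.24j, (-0.09+0.43j)]] + [[-0.07-0.90j, 0.70-0.27j, (0.51+0.31j)],  [(-1.11-0.13j), (-0.16-0.92j), (0.5-0.54j)],  [-0.45+0.50j, (-0.51-0.24j), (-0.09-0.43j)]] + [[(0.22-0j),(-0.16-0j),0.35+0.00j], [-0.26+0.00j,0.19+0.00j,(-0.42-0j)], [0.40-0.00j,-0.29-0.00j,0.64+0.00j]]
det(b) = 5.44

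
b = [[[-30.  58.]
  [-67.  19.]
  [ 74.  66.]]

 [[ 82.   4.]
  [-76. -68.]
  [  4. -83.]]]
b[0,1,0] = -67.0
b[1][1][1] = -68.0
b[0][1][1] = 19.0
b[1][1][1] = -68.0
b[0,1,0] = -67.0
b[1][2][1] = -83.0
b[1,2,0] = 4.0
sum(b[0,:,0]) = -23.0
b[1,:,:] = [[82.0, 4.0], [-76.0, -68.0], [4.0, -83.0]]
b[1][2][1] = -83.0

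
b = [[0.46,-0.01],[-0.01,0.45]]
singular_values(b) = [0.47, 0.44]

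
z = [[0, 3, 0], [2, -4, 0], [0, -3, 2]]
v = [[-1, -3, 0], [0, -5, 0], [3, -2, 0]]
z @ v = [[0, -15, 0], [-2, 14, 0], [6, 11, 0]]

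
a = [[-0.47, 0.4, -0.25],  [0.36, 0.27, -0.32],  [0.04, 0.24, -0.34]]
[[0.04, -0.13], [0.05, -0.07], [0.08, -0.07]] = a@[[-0.05, 0.04],[-0.16, -0.26],[-0.34, 0.04]]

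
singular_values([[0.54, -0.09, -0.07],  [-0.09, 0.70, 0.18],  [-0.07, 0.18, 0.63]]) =[0.89, 0.5, 0.48]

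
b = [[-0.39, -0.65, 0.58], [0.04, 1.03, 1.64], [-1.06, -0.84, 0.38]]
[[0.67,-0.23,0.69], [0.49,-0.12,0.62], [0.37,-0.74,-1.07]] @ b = [[-1.00,  -1.25,  0.27], [-0.85,  -0.96,  0.32], [0.96,  -0.10,  -1.41]]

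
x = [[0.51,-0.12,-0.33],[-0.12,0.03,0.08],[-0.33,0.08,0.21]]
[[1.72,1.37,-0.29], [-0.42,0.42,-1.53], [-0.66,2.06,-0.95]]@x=[[0.81, -0.19, -0.52], [0.24, -0.06, -0.15], [-0.27, 0.07, 0.18]]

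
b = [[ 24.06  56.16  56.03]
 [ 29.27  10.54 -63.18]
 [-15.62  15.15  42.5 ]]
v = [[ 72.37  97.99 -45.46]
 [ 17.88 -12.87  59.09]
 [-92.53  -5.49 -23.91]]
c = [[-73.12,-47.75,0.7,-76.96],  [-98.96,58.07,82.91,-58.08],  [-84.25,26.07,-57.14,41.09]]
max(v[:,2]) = 59.09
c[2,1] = 26.07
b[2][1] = 15.15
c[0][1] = -47.75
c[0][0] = -73.12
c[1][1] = 58.07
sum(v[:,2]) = -10.279999999999998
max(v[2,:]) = -5.49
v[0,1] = 97.99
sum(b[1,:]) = -23.369999999999997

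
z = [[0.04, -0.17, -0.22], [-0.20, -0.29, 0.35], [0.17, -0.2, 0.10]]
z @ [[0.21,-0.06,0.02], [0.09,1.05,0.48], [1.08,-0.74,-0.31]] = [[-0.24, -0.02, -0.01], [0.31, -0.55, -0.25], [0.13, -0.29, -0.12]]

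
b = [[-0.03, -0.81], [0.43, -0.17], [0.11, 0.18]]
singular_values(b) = [0.85, 0.44]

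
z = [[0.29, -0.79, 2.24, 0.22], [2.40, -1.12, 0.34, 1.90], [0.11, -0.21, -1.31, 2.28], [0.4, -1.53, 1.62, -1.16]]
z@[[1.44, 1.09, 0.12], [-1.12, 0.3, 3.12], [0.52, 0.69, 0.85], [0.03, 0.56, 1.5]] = [[2.47, 1.75, -0.20], [4.94, 3.58, -0.07], [-0.22, 0.43, 1.66], [3.1, 0.45, -5.09]]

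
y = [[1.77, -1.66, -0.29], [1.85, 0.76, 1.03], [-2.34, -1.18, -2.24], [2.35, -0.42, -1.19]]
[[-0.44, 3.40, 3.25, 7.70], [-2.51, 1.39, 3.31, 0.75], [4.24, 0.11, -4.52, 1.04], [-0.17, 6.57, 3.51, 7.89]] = y@[[-0.66, 1.80, 1.66, 2.16], [-0.25, 0.23, -0.26, -2.05], [-1.07, -2.05, 0.42, -1.64]]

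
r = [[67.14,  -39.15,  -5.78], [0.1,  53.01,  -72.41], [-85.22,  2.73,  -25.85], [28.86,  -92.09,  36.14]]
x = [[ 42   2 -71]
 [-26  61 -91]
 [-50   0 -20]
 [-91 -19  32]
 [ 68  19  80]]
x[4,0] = 68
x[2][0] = -50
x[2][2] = -20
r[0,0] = 67.14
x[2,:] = [-50, 0, -20]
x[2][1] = 0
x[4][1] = 19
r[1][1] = 53.01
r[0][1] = -39.15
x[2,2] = -20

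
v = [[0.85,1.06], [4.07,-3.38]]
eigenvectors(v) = [[0.78, -0.20], [0.63, 0.98]]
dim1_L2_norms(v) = [1.36, 5.29]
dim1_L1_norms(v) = [1.91, 7.45]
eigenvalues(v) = [1.7, -4.23]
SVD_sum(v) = [[-0.02, 0.02], [4.07, -3.38]] + [[0.87, 1.04], [0.0, 0.0]]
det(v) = -7.19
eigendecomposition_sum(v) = [[1.46, 0.30], [1.17, 0.24]] + [[-0.61, 0.76], [2.9, -3.62]]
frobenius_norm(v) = 5.46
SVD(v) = [[0.0, -1.00], [-1.0, -0.00]] @ diag([5.290546428371102, 1.3584986158438943]) @ [[-0.77,0.64], [-0.64,-0.77]]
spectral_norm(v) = 5.29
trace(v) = -2.53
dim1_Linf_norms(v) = [1.06, 4.07]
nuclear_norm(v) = 6.65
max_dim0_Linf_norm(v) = 4.07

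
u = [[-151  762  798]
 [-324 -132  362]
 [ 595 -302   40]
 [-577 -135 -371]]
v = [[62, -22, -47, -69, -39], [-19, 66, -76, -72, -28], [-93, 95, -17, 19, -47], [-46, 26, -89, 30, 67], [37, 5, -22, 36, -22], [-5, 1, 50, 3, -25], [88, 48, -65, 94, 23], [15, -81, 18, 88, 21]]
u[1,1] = -132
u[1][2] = 362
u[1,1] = -132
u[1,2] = 362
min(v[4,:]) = -22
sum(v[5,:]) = 24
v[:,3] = [-69, -72, 19, 30, 36, 3, 94, 88]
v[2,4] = -47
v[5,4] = -25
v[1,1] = 66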